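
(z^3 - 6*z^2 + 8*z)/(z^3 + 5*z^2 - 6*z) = (z^2 - 6*z + 8)/(z^2 + 5*z - 6)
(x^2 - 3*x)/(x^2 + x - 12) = x/(x + 4)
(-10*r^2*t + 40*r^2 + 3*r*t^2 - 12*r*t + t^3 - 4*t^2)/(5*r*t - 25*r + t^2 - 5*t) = (-2*r*t + 8*r + t^2 - 4*t)/(t - 5)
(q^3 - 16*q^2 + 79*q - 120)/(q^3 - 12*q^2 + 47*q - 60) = (q - 8)/(q - 4)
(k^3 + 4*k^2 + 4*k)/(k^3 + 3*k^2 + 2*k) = (k + 2)/(k + 1)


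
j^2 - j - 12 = (j - 4)*(j + 3)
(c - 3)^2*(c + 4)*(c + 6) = c^4 + 4*c^3 - 27*c^2 - 54*c + 216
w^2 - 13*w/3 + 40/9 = (w - 8/3)*(w - 5/3)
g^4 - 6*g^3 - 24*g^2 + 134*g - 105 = (g - 7)*(g - 3)*(g - 1)*(g + 5)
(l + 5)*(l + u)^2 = l^3 + 2*l^2*u + 5*l^2 + l*u^2 + 10*l*u + 5*u^2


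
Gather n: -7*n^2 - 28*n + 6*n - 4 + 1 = -7*n^2 - 22*n - 3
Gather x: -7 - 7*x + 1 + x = -6*x - 6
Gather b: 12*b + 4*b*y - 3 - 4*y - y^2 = b*(4*y + 12) - y^2 - 4*y - 3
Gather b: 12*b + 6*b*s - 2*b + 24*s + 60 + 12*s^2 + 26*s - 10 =b*(6*s + 10) + 12*s^2 + 50*s + 50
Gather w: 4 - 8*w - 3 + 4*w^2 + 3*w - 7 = 4*w^2 - 5*w - 6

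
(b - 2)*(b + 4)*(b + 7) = b^3 + 9*b^2 + 6*b - 56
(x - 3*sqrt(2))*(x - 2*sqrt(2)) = x^2 - 5*sqrt(2)*x + 12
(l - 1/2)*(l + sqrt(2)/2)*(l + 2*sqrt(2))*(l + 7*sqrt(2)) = l^4 - l^3/2 + 19*sqrt(2)*l^3/2 - 19*sqrt(2)*l^2/4 + 37*l^2 - 37*l/2 + 14*sqrt(2)*l - 7*sqrt(2)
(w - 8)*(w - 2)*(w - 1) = w^3 - 11*w^2 + 26*w - 16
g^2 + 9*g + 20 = (g + 4)*(g + 5)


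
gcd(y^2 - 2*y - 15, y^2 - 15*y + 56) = 1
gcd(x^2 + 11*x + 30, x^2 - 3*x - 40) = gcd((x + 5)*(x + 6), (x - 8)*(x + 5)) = x + 5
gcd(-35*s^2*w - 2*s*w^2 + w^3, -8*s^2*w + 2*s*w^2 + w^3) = w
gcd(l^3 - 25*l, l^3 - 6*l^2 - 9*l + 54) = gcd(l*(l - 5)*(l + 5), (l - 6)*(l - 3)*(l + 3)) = 1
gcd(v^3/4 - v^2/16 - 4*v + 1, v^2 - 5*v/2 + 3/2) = 1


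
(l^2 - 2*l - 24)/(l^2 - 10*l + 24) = (l + 4)/(l - 4)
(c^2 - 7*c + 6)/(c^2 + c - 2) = (c - 6)/(c + 2)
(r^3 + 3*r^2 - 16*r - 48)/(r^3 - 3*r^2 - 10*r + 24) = (r + 4)/(r - 2)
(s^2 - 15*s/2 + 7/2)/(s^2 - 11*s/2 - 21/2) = (2*s - 1)/(2*s + 3)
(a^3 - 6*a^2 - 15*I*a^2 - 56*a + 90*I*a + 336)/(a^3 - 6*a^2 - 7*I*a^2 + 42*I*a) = (a - 8*I)/a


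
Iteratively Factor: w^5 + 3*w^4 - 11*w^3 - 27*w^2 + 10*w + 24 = (w + 4)*(w^4 - w^3 - 7*w^2 + w + 6) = (w + 2)*(w + 4)*(w^3 - 3*w^2 - w + 3) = (w - 3)*(w + 2)*(w + 4)*(w^2 - 1) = (w - 3)*(w - 1)*(w + 2)*(w + 4)*(w + 1)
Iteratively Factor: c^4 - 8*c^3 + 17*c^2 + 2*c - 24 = (c - 4)*(c^3 - 4*c^2 + c + 6) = (c - 4)*(c - 3)*(c^2 - c - 2) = (c - 4)*(c - 3)*(c + 1)*(c - 2)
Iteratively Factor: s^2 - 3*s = (s)*(s - 3)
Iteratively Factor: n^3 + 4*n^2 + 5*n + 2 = (n + 1)*(n^2 + 3*n + 2) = (n + 1)*(n + 2)*(n + 1)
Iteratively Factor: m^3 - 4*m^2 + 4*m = (m)*(m^2 - 4*m + 4) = m*(m - 2)*(m - 2)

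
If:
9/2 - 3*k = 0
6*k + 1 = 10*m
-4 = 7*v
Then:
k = 3/2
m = 1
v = -4/7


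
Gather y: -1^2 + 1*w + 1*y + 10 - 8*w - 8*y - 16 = -7*w - 7*y - 7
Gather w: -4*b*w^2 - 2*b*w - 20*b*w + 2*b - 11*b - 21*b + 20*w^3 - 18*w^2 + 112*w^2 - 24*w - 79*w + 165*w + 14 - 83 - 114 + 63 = -30*b + 20*w^3 + w^2*(94 - 4*b) + w*(62 - 22*b) - 120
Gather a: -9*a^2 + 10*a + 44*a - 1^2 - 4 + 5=-9*a^2 + 54*a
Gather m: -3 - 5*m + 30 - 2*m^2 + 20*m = -2*m^2 + 15*m + 27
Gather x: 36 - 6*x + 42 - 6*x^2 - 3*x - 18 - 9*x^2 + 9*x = 60 - 15*x^2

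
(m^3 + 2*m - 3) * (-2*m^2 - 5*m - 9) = -2*m^5 - 5*m^4 - 13*m^3 - 4*m^2 - 3*m + 27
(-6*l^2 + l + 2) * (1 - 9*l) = 54*l^3 - 15*l^2 - 17*l + 2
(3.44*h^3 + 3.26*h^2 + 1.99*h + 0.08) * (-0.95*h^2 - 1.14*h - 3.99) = -3.268*h^5 - 7.0186*h^4 - 19.3325*h^3 - 15.352*h^2 - 8.0313*h - 0.3192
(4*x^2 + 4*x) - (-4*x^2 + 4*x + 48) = 8*x^2 - 48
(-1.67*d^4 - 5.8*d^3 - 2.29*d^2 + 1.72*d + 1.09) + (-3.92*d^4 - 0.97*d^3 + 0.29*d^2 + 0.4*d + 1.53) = -5.59*d^4 - 6.77*d^3 - 2.0*d^2 + 2.12*d + 2.62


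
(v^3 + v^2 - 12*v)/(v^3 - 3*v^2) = (v + 4)/v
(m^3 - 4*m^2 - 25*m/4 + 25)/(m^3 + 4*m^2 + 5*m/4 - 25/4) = (2*m^2 - 13*m + 20)/(2*m^2 + 3*m - 5)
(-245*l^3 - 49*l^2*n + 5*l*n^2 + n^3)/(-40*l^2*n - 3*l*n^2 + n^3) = (49*l^2 - n^2)/(n*(8*l - n))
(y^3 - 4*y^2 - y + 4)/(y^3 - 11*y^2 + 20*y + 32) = (y - 1)/(y - 8)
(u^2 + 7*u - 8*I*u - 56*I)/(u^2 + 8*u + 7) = (u - 8*I)/(u + 1)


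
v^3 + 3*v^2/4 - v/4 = v*(v - 1/4)*(v + 1)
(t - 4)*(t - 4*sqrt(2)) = t^2 - 4*sqrt(2)*t - 4*t + 16*sqrt(2)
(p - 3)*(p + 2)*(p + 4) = p^3 + 3*p^2 - 10*p - 24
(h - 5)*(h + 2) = h^2 - 3*h - 10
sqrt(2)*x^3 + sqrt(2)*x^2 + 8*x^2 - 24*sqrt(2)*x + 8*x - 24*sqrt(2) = (x - 2*sqrt(2))*(x + 6*sqrt(2))*(sqrt(2)*x + sqrt(2))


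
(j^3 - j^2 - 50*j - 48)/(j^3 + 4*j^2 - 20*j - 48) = (j^2 - 7*j - 8)/(j^2 - 2*j - 8)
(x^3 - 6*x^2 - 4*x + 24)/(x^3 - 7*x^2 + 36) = (x - 2)/(x - 3)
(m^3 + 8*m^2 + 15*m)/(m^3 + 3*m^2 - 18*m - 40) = m*(m + 3)/(m^2 - 2*m - 8)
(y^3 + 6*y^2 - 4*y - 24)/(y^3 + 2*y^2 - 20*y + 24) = (y + 2)/(y - 2)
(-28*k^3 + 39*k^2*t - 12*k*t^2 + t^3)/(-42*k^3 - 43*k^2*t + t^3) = (4*k^2 - 5*k*t + t^2)/(6*k^2 + 7*k*t + t^2)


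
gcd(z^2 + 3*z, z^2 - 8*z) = z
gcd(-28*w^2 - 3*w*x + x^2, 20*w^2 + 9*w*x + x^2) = 4*w + x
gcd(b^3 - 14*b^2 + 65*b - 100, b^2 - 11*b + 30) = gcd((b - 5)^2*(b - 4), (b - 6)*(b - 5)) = b - 5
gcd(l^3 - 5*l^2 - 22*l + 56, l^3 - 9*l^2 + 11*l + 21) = l - 7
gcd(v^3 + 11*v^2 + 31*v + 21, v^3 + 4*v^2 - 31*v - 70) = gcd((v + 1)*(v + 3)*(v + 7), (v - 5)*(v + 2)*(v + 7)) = v + 7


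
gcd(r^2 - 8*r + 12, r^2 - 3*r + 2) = r - 2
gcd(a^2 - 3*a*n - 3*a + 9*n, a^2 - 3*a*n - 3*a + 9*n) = a^2 - 3*a*n - 3*a + 9*n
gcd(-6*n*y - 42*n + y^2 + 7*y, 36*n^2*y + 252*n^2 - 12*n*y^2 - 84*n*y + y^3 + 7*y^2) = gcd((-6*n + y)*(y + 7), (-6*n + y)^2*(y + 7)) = -6*n*y - 42*n + y^2 + 7*y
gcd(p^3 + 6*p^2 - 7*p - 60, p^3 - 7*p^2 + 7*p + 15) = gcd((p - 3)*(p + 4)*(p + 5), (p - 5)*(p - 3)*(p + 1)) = p - 3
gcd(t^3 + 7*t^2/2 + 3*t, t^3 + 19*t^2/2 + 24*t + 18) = t^2 + 7*t/2 + 3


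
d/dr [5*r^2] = 10*r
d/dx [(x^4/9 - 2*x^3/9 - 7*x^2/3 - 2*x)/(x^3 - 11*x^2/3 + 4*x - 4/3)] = (3*x^6 - 22*x^5 + 121*x^4 + 44*x^3 - 426*x^2 + 168*x + 72)/(3*(9*x^6 - 66*x^5 + 193*x^4 - 288*x^3 + 232*x^2 - 96*x + 16))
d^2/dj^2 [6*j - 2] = 0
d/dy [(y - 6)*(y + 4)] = 2*y - 2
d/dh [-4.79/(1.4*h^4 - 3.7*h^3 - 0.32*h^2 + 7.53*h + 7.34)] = (26.824*h^3 - 53.169*h^2 - 3.0656*h + 36.0687)/(1.4*h^4 - 3.7*h^3 - 0.32*h^2 + 7.53*h + 7.34)^2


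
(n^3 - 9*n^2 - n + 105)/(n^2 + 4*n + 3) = (n^2 - 12*n + 35)/(n + 1)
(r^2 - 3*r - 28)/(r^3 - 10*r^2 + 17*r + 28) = (r + 4)/(r^2 - 3*r - 4)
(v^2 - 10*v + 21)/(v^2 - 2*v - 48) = (-v^2 + 10*v - 21)/(-v^2 + 2*v + 48)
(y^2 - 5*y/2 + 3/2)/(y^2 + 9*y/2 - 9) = (y - 1)/(y + 6)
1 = 1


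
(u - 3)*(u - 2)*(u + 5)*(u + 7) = u^4 + 7*u^3 - 19*u^2 - 103*u + 210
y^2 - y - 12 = (y - 4)*(y + 3)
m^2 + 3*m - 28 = (m - 4)*(m + 7)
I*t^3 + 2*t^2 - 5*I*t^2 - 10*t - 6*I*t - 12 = (t - 6)*(t - 2*I)*(I*t + I)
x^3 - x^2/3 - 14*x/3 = x*(x - 7/3)*(x + 2)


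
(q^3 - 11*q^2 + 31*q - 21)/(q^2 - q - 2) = (-q^3 + 11*q^2 - 31*q + 21)/(-q^2 + q + 2)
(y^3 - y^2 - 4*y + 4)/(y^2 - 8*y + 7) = (y^2 - 4)/(y - 7)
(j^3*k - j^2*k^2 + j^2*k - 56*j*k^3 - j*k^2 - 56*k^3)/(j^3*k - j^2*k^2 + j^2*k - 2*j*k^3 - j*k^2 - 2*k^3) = (j^2 - j*k - 56*k^2)/(j^2 - j*k - 2*k^2)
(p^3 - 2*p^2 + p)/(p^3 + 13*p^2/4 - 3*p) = 4*(p^2 - 2*p + 1)/(4*p^2 + 13*p - 12)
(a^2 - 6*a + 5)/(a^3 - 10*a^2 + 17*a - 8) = (a - 5)/(a^2 - 9*a + 8)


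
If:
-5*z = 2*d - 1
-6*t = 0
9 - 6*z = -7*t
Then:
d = -13/4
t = 0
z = 3/2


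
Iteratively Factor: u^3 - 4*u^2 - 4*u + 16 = (u - 2)*(u^2 - 2*u - 8) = (u - 4)*(u - 2)*(u + 2)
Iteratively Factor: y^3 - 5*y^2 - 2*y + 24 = (y + 2)*(y^2 - 7*y + 12) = (y - 3)*(y + 2)*(y - 4)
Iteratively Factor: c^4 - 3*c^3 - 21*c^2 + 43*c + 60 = (c + 4)*(c^3 - 7*c^2 + 7*c + 15) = (c + 1)*(c + 4)*(c^2 - 8*c + 15) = (c - 3)*(c + 1)*(c + 4)*(c - 5)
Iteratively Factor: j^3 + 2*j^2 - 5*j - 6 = (j + 3)*(j^2 - j - 2) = (j - 2)*(j + 3)*(j + 1)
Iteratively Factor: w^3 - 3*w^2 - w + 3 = (w - 3)*(w^2 - 1) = (w - 3)*(w + 1)*(w - 1)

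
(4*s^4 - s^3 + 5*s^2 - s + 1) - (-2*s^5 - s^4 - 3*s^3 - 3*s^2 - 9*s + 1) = 2*s^5 + 5*s^4 + 2*s^3 + 8*s^2 + 8*s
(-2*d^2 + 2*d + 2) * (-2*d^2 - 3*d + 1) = 4*d^4 + 2*d^3 - 12*d^2 - 4*d + 2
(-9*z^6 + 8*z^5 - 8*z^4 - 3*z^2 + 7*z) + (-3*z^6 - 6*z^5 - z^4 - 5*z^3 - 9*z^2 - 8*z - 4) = -12*z^6 + 2*z^5 - 9*z^4 - 5*z^3 - 12*z^2 - z - 4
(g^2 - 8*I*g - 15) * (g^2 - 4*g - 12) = g^4 - 4*g^3 - 8*I*g^3 - 27*g^2 + 32*I*g^2 + 60*g + 96*I*g + 180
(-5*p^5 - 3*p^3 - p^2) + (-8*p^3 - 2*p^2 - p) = -5*p^5 - 11*p^3 - 3*p^2 - p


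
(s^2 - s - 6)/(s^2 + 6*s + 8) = (s - 3)/(s + 4)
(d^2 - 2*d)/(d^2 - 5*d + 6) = d/(d - 3)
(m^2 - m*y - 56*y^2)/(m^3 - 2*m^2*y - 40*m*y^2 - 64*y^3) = (m + 7*y)/(m^2 + 6*m*y + 8*y^2)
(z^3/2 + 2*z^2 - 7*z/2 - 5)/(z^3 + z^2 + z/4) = 2*(z^3 + 4*z^2 - 7*z - 10)/(z*(4*z^2 + 4*z + 1))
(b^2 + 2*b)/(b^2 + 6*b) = (b + 2)/(b + 6)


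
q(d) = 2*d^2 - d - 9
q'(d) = 4*d - 1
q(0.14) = -9.10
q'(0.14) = -0.44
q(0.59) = -8.89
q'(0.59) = 1.36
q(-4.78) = 41.48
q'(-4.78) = -20.12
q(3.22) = 8.52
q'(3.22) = 11.88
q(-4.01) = 27.17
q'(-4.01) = -17.04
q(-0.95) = -6.24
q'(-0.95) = -4.80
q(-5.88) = 66.03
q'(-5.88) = -24.52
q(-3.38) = 17.23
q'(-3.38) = -14.52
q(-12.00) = 291.00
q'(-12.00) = -49.00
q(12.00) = 267.00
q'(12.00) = 47.00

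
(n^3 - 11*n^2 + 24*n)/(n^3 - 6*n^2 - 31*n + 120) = n/(n + 5)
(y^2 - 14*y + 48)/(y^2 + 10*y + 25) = (y^2 - 14*y + 48)/(y^2 + 10*y + 25)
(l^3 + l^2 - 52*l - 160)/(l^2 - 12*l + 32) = (l^2 + 9*l + 20)/(l - 4)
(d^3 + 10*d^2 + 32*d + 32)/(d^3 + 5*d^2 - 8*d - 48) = (d + 2)/(d - 3)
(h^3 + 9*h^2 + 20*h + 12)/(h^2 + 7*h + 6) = h + 2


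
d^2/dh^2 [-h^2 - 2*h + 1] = -2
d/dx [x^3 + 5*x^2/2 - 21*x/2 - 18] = 3*x^2 + 5*x - 21/2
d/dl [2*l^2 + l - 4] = 4*l + 1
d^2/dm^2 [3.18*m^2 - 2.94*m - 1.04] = 6.36000000000000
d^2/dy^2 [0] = 0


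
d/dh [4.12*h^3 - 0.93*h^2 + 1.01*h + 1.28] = 12.36*h^2 - 1.86*h + 1.01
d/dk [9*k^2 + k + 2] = 18*k + 1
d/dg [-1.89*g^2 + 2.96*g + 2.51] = 2.96 - 3.78*g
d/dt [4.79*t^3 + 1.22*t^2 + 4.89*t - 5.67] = 14.37*t^2 + 2.44*t + 4.89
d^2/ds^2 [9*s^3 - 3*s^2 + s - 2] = 54*s - 6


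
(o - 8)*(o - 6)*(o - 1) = o^3 - 15*o^2 + 62*o - 48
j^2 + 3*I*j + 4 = (j - I)*(j + 4*I)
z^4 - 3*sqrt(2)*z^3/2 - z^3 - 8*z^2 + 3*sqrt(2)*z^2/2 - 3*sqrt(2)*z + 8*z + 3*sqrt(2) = (z - 1)*(z - 3*sqrt(2))*(z + sqrt(2)/2)*(z + sqrt(2))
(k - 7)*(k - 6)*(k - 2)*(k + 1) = k^4 - 14*k^3 + 53*k^2 - 16*k - 84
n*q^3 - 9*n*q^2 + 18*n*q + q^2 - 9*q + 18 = (q - 6)*(q - 3)*(n*q + 1)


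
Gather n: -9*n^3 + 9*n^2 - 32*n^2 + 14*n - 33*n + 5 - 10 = -9*n^3 - 23*n^2 - 19*n - 5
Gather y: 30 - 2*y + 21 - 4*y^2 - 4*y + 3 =-4*y^2 - 6*y + 54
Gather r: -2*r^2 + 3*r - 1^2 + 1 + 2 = -2*r^2 + 3*r + 2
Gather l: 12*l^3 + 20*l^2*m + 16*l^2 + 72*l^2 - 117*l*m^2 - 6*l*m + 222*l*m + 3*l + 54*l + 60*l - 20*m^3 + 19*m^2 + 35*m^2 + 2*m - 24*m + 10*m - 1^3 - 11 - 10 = 12*l^3 + l^2*(20*m + 88) + l*(-117*m^2 + 216*m + 117) - 20*m^3 + 54*m^2 - 12*m - 22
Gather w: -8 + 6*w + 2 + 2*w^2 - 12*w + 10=2*w^2 - 6*w + 4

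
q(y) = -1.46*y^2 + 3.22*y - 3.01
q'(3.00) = -5.54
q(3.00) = -6.49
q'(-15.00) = 47.02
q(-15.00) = -379.81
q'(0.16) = 2.75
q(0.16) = -2.53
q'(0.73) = 1.09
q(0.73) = -1.44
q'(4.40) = -9.63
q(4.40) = -17.11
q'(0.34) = 2.23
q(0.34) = -2.08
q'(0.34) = 2.23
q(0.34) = -2.08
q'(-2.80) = 11.40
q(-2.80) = -23.47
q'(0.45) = 1.91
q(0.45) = -1.86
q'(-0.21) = 3.83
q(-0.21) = -3.75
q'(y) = 3.22 - 2.92*y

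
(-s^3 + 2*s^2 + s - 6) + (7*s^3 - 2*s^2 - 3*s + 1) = 6*s^3 - 2*s - 5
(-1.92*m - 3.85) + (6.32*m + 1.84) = 4.4*m - 2.01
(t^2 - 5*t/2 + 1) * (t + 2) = t^3 - t^2/2 - 4*t + 2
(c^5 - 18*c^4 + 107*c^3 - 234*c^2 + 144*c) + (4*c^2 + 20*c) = c^5 - 18*c^4 + 107*c^3 - 230*c^2 + 164*c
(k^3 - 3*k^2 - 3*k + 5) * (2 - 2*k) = -2*k^4 + 8*k^3 - 16*k + 10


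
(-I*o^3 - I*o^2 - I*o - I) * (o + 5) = -I*o^4 - 6*I*o^3 - 6*I*o^2 - 6*I*o - 5*I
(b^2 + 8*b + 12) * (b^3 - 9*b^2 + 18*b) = b^5 - b^4 - 42*b^3 + 36*b^2 + 216*b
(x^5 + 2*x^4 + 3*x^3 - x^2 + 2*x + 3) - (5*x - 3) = x^5 + 2*x^4 + 3*x^3 - x^2 - 3*x + 6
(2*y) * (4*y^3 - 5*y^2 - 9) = 8*y^4 - 10*y^3 - 18*y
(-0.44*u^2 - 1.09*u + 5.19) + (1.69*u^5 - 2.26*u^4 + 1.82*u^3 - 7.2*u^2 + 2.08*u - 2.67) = 1.69*u^5 - 2.26*u^4 + 1.82*u^3 - 7.64*u^2 + 0.99*u + 2.52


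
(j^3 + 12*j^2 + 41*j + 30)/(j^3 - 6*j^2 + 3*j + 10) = (j^2 + 11*j + 30)/(j^2 - 7*j + 10)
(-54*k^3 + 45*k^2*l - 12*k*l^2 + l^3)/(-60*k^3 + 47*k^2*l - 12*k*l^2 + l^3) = (18*k^2 - 9*k*l + l^2)/(20*k^2 - 9*k*l + l^2)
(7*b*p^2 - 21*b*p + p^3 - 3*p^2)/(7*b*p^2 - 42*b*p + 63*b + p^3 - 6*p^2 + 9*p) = p/(p - 3)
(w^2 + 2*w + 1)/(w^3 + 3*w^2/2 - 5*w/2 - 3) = 2*(w + 1)/(2*w^2 + w - 6)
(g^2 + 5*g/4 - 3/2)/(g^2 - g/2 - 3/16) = 4*(g + 2)/(4*g + 1)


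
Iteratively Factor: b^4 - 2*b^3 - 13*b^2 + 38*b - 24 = (b - 3)*(b^3 + b^2 - 10*b + 8) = (b - 3)*(b - 1)*(b^2 + 2*b - 8) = (b - 3)*(b - 2)*(b - 1)*(b + 4)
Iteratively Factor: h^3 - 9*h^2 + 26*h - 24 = (h - 4)*(h^2 - 5*h + 6) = (h - 4)*(h - 3)*(h - 2)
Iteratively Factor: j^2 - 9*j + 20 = (j - 4)*(j - 5)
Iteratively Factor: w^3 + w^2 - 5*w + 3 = (w - 1)*(w^2 + 2*w - 3) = (w - 1)^2*(w + 3)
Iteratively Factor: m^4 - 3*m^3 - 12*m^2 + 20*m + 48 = (m - 4)*(m^3 + m^2 - 8*m - 12) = (m - 4)*(m - 3)*(m^2 + 4*m + 4) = (m - 4)*(m - 3)*(m + 2)*(m + 2)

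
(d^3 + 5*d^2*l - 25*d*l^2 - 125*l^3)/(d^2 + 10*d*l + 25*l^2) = d - 5*l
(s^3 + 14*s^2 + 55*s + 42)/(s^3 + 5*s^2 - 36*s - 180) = (s^2 + 8*s + 7)/(s^2 - s - 30)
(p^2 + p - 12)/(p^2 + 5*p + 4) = (p - 3)/(p + 1)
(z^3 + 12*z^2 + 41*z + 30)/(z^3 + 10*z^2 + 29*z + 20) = (z + 6)/(z + 4)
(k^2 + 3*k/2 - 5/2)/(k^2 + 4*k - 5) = (k + 5/2)/(k + 5)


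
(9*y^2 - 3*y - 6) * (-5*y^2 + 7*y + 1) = -45*y^4 + 78*y^3 + 18*y^2 - 45*y - 6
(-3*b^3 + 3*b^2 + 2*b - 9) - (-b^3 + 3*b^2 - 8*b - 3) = -2*b^3 + 10*b - 6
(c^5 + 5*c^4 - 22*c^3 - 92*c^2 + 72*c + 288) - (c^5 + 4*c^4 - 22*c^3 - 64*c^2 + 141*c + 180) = c^4 - 28*c^2 - 69*c + 108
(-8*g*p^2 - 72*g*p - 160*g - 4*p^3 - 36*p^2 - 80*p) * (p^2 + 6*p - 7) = -8*g*p^4 - 120*g*p^3 - 536*g*p^2 - 456*g*p + 1120*g - 4*p^5 - 60*p^4 - 268*p^3 - 228*p^2 + 560*p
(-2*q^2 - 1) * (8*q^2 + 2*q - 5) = -16*q^4 - 4*q^3 + 2*q^2 - 2*q + 5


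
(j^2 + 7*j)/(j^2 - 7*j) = (j + 7)/(j - 7)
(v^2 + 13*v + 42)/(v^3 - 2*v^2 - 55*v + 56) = (v + 6)/(v^2 - 9*v + 8)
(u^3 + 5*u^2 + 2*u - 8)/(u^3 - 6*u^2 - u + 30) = (u^2 + 3*u - 4)/(u^2 - 8*u + 15)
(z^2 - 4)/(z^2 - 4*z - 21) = (4 - z^2)/(-z^2 + 4*z + 21)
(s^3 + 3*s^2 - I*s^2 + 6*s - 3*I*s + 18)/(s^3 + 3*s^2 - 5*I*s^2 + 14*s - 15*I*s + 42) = (s - 3*I)/(s - 7*I)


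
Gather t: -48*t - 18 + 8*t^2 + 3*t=8*t^2 - 45*t - 18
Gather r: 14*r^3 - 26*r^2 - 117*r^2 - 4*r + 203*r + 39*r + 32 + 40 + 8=14*r^3 - 143*r^2 + 238*r + 80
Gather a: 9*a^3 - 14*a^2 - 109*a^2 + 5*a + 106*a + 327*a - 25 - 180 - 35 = 9*a^3 - 123*a^2 + 438*a - 240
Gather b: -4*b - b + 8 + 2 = 10 - 5*b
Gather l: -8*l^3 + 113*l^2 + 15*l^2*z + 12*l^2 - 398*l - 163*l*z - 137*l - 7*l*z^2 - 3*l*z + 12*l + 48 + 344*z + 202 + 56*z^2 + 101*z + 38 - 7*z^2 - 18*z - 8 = -8*l^3 + l^2*(15*z + 125) + l*(-7*z^2 - 166*z - 523) + 49*z^2 + 427*z + 280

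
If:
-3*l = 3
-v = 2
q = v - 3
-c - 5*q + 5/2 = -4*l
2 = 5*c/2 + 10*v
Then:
No Solution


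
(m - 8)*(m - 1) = m^2 - 9*m + 8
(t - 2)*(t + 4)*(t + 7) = t^3 + 9*t^2 + 6*t - 56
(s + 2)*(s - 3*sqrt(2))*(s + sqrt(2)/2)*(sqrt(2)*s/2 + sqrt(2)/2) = sqrt(2)*s^4/2 - 5*s^3/2 + 3*sqrt(2)*s^3/2 - 15*s^2/2 - sqrt(2)*s^2/2 - 9*sqrt(2)*s/2 - 5*s - 3*sqrt(2)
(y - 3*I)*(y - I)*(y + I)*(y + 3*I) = y^4 + 10*y^2 + 9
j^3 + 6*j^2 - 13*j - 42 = (j - 3)*(j + 2)*(j + 7)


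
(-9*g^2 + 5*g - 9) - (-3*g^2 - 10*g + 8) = -6*g^2 + 15*g - 17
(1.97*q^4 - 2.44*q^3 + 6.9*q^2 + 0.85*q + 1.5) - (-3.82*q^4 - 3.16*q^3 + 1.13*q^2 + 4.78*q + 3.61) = 5.79*q^4 + 0.72*q^3 + 5.77*q^2 - 3.93*q - 2.11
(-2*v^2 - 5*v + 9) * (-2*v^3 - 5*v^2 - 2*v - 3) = 4*v^5 + 20*v^4 + 11*v^3 - 29*v^2 - 3*v - 27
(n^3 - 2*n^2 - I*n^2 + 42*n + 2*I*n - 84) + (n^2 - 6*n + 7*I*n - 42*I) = n^3 - n^2 - I*n^2 + 36*n + 9*I*n - 84 - 42*I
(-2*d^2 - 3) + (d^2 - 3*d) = -d^2 - 3*d - 3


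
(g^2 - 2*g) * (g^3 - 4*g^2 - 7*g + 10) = g^5 - 6*g^4 + g^3 + 24*g^2 - 20*g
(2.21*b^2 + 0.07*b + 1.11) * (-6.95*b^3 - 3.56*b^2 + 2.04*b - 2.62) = -15.3595*b^5 - 8.3541*b^4 - 3.4553*b^3 - 9.599*b^2 + 2.081*b - 2.9082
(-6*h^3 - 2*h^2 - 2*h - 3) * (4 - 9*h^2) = 54*h^5 + 18*h^4 - 6*h^3 + 19*h^2 - 8*h - 12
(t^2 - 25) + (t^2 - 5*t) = 2*t^2 - 5*t - 25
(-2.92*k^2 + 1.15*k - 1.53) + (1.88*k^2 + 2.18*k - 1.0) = -1.04*k^2 + 3.33*k - 2.53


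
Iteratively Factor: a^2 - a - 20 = (a - 5)*(a + 4)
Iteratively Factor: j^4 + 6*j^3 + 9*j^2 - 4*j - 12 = (j + 2)*(j^3 + 4*j^2 + j - 6) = (j + 2)*(j + 3)*(j^2 + j - 2) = (j - 1)*(j + 2)*(j + 3)*(j + 2)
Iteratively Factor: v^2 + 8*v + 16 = (v + 4)*(v + 4)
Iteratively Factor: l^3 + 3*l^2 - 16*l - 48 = (l - 4)*(l^2 + 7*l + 12) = (l - 4)*(l + 4)*(l + 3)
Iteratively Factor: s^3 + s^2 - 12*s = (s)*(s^2 + s - 12) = s*(s - 3)*(s + 4)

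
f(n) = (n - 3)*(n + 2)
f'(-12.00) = -25.00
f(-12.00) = 150.00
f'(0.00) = -1.00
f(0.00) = -6.00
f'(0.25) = -0.50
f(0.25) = -6.19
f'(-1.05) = -3.10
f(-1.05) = -3.85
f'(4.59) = 8.18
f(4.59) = 10.48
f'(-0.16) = -1.32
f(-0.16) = -5.81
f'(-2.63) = -6.26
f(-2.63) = 3.55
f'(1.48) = 1.96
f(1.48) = -5.29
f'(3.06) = 5.12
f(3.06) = 0.30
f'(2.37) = 3.74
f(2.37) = -2.75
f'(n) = 2*n - 1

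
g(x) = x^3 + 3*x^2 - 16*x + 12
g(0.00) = 12.00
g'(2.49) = 17.54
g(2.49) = 6.20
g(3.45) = 33.57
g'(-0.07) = -16.41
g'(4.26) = 64.00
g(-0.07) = 13.13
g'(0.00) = -16.00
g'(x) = 3*x^2 + 6*x - 16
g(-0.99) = 29.81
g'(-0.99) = -19.00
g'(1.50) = -0.25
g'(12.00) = 488.00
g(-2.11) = 49.72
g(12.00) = 1980.00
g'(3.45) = 40.41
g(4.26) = 75.59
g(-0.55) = 21.54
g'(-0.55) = -18.39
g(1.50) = -1.88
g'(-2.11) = -15.30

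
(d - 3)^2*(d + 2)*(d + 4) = d^4 - 19*d^2 + 6*d + 72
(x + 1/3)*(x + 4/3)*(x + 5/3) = x^3 + 10*x^2/3 + 29*x/9 + 20/27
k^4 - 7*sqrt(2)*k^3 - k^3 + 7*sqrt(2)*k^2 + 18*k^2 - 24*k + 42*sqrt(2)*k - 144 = (k - 3)*(k + 2)*(k - 4*sqrt(2))*(k - 3*sqrt(2))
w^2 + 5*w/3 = w*(w + 5/3)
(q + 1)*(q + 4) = q^2 + 5*q + 4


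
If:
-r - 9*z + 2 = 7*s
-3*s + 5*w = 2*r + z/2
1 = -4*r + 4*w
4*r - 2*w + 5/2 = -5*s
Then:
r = -131/246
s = -23/123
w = -139/492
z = 35/82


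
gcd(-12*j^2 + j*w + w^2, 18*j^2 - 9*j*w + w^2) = -3*j + w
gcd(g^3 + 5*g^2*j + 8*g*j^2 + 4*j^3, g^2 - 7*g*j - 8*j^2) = g + j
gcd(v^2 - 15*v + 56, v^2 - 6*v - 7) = v - 7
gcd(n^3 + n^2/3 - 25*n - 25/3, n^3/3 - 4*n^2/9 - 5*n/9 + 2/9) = 1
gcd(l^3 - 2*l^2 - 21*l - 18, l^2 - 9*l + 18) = l - 6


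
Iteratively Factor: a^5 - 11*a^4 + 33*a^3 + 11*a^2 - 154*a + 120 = (a + 2)*(a^4 - 13*a^3 + 59*a^2 - 107*a + 60) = (a - 3)*(a + 2)*(a^3 - 10*a^2 + 29*a - 20) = (a - 4)*(a - 3)*(a + 2)*(a^2 - 6*a + 5) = (a - 5)*(a - 4)*(a - 3)*(a + 2)*(a - 1)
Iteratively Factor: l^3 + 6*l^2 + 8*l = (l + 4)*(l^2 + 2*l) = l*(l + 4)*(l + 2)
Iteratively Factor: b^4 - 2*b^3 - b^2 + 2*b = (b)*(b^3 - 2*b^2 - b + 2) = b*(b - 1)*(b^2 - b - 2) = b*(b - 2)*(b - 1)*(b + 1)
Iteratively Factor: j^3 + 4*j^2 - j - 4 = (j - 1)*(j^2 + 5*j + 4) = (j - 1)*(j + 1)*(j + 4)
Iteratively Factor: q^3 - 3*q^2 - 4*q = (q - 4)*(q^2 + q) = q*(q - 4)*(q + 1)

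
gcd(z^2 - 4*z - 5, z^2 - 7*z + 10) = z - 5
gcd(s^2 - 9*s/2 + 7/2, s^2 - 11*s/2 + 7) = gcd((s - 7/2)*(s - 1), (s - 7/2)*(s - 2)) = s - 7/2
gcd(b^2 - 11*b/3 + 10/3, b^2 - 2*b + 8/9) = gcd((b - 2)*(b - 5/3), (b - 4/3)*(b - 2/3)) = 1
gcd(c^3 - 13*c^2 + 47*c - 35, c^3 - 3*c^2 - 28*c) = c - 7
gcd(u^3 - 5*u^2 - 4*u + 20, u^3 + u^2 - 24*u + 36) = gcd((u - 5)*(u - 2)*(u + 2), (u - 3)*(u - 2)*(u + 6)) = u - 2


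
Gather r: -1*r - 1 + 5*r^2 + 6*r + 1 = 5*r^2 + 5*r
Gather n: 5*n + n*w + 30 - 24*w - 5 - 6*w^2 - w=n*(w + 5) - 6*w^2 - 25*w + 25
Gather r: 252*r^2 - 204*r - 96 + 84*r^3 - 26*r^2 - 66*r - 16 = 84*r^3 + 226*r^2 - 270*r - 112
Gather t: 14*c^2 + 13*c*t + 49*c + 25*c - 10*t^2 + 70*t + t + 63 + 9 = 14*c^2 + 74*c - 10*t^2 + t*(13*c + 71) + 72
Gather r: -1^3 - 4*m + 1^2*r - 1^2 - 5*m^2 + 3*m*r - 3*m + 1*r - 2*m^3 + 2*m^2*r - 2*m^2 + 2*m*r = -2*m^3 - 7*m^2 - 7*m + r*(2*m^2 + 5*m + 2) - 2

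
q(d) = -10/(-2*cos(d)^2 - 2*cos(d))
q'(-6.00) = 1.15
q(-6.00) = 2.66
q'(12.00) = -2.98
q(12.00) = 3.21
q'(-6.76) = -2.26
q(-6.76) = 2.98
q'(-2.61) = 129.68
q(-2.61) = -42.03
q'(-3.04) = 19073.54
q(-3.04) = -974.75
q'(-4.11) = -9.10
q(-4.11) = -20.36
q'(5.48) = -6.21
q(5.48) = 4.25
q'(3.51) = 397.89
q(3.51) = -79.88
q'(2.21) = -13.38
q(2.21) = -20.77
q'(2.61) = -129.68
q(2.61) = -42.03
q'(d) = -10*(-4*sin(d)*cos(d) - 2*sin(d))/(-2*cos(d)^2 - 2*cos(d))^2 = 5*(sin(d)/cos(d)^2 + 2*tan(d))/(cos(d) + 1)^2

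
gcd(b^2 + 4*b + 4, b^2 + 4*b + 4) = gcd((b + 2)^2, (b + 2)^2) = b^2 + 4*b + 4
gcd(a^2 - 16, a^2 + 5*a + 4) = a + 4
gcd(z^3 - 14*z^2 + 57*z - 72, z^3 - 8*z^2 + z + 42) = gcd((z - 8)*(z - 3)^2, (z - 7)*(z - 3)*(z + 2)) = z - 3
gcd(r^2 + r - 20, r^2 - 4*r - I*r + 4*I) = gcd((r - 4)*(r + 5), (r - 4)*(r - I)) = r - 4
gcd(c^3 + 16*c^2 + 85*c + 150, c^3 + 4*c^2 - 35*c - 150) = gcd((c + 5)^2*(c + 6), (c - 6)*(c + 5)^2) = c^2 + 10*c + 25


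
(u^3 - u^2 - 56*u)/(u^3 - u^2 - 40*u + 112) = u*(u - 8)/(u^2 - 8*u + 16)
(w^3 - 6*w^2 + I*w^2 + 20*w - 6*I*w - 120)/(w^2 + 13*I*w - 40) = (w^2 + w*(-6 - 4*I) + 24*I)/(w + 8*I)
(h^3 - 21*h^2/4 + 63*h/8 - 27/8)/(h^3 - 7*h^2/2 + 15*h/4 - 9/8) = (4*h^2 - 15*h + 9)/(4*h^2 - 8*h + 3)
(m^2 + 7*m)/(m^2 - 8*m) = (m + 7)/(m - 8)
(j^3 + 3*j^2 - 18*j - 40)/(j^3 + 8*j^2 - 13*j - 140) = (j + 2)/(j + 7)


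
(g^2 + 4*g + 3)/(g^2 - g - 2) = (g + 3)/(g - 2)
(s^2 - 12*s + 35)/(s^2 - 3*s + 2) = (s^2 - 12*s + 35)/(s^2 - 3*s + 2)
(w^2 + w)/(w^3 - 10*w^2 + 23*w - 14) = w*(w + 1)/(w^3 - 10*w^2 + 23*w - 14)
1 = 1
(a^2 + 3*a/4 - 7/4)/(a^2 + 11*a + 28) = (4*a^2 + 3*a - 7)/(4*(a^2 + 11*a + 28))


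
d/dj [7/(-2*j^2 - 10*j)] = 7*(2*j + 5)/(2*j^2*(j + 5)^2)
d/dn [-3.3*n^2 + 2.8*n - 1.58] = 2.8 - 6.6*n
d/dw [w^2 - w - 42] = 2*w - 1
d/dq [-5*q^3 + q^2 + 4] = q*(2 - 15*q)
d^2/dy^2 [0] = 0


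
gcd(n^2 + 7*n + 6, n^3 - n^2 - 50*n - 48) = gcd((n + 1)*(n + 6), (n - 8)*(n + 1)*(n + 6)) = n^2 + 7*n + 6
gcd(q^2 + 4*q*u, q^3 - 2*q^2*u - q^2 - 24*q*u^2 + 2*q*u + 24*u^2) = q + 4*u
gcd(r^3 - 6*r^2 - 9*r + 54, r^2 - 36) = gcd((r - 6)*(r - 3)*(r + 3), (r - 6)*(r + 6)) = r - 6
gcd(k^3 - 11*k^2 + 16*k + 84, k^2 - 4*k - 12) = k^2 - 4*k - 12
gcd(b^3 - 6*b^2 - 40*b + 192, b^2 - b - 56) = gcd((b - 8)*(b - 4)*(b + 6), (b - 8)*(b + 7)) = b - 8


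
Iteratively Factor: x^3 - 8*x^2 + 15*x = (x)*(x^2 - 8*x + 15) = x*(x - 3)*(x - 5)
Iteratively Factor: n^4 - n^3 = (n)*(n^3 - n^2) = n*(n - 1)*(n^2) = n^2*(n - 1)*(n)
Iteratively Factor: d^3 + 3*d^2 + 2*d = (d + 2)*(d^2 + d) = (d + 1)*(d + 2)*(d)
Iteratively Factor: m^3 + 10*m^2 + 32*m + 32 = (m + 4)*(m^2 + 6*m + 8) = (m + 2)*(m + 4)*(m + 4)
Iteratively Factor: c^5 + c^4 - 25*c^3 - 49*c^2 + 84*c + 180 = (c - 5)*(c^4 + 6*c^3 + 5*c^2 - 24*c - 36) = (c - 5)*(c + 2)*(c^3 + 4*c^2 - 3*c - 18) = (c - 5)*(c + 2)*(c + 3)*(c^2 + c - 6) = (c - 5)*(c + 2)*(c + 3)^2*(c - 2)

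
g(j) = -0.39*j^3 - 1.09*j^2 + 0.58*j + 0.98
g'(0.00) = 0.58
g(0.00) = 0.98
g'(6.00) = -54.62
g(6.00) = -119.02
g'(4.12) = -28.26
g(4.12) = -42.41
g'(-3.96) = -9.13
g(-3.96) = 5.81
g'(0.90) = -2.33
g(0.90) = 0.33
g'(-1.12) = 1.55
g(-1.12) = -0.49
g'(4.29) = -30.30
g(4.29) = -47.38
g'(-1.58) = 1.10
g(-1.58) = -1.12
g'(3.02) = -16.67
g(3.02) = -17.95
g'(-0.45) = 1.32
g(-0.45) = 0.53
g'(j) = -1.17*j^2 - 2.18*j + 0.58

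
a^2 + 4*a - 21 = (a - 3)*(a + 7)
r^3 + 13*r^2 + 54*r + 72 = (r + 3)*(r + 4)*(r + 6)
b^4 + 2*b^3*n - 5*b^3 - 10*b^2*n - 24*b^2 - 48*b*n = b*(b - 8)*(b + 3)*(b + 2*n)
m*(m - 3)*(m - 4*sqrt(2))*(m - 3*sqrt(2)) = m^4 - 7*sqrt(2)*m^3 - 3*m^3 + 24*m^2 + 21*sqrt(2)*m^2 - 72*m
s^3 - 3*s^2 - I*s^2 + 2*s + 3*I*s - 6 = (s - 3)*(s - 2*I)*(s + I)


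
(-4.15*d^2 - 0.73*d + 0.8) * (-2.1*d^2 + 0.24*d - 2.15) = 8.715*d^4 + 0.537*d^3 + 7.0673*d^2 + 1.7615*d - 1.72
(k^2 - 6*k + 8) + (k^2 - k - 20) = 2*k^2 - 7*k - 12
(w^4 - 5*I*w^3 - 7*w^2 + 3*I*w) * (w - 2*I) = w^5 - 7*I*w^4 - 17*w^3 + 17*I*w^2 + 6*w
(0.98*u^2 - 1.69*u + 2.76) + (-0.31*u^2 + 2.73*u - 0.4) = 0.67*u^2 + 1.04*u + 2.36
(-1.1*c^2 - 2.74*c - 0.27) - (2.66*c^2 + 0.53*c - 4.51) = -3.76*c^2 - 3.27*c + 4.24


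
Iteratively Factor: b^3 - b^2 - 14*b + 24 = (b + 4)*(b^2 - 5*b + 6) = (b - 2)*(b + 4)*(b - 3)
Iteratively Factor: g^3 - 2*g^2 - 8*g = (g)*(g^2 - 2*g - 8) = g*(g - 4)*(g + 2)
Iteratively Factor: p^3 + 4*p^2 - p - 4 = (p + 1)*(p^2 + 3*p - 4) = (p - 1)*(p + 1)*(p + 4)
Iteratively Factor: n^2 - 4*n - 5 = (n - 5)*(n + 1)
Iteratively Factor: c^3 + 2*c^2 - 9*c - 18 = (c - 3)*(c^2 + 5*c + 6) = (c - 3)*(c + 2)*(c + 3)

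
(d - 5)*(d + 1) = d^2 - 4*d - 5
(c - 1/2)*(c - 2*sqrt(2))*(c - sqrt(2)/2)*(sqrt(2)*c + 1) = sqrt(2)*c^4 - 4*c^3 - sqrt(2)*c^3/2 - sqrt(2)*c^2/2 + 2*c^2 + sqrt(2)*c/4 + 2*c - 1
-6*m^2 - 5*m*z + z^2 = (-6*m + z)*(m + z)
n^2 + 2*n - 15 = (n - 3)*(n + 5)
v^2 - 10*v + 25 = (v - 5)^2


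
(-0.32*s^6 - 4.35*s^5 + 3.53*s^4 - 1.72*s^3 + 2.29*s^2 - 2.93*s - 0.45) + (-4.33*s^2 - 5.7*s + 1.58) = -0.32*s^6 - 4.35*s^5 + 3.53*s^4 - 1.72*s^3 - 2.04*s^2 - 8.63*s + 1.13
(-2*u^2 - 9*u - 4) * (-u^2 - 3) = 2*u^4 + 9*u^3 + 10*u^2 + 27*u + 12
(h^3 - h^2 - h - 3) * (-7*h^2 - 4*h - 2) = -7*h^5 + 3*h^4 + 9*h^3 + 27*h^2 + 14*h + 6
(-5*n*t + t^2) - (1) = -5*n*t + t^2 - 1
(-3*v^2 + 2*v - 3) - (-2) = -3*v^2 + 2*v - 1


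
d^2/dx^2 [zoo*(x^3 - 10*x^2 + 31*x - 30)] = zoo*(x + 1)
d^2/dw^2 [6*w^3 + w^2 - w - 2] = 36*w + 2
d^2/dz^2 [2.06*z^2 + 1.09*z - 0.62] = 4.12000000000000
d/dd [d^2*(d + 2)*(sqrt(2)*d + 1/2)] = d*(8*sqrt(2)*d^2 + 3*d + 12*sqrt(2)*d + 4)/2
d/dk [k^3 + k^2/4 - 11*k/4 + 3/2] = 3*k^2 + k/2 - 11/4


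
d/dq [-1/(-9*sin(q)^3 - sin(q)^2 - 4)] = -(27*sin(q) + 2)*sin(q)*cos(q)/(9*sin(q)^3 + sin(q)^2 + 4)^2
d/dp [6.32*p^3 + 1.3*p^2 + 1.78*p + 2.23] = 18.96*p^2 + 2.6*p + 1.78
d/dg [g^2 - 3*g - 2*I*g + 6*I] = 2*g - 3 - 2*I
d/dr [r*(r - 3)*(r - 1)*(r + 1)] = 4*r^3 - 9*r^2 - 2*r + 3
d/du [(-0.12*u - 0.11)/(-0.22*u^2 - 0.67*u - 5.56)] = (-0.0264*u^2 - 0.0484*u + 0.5935)/(0.0484*u^4 + 0.2948*u^3 + 2.8953*u^2 + 7.4504*u + 30.9136)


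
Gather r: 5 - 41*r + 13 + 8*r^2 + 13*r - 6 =8*r^2 - 28*r + 12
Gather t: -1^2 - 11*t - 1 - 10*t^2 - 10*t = -10*t^2 - 21*t - 2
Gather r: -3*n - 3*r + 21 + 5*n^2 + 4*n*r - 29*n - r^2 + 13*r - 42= 5*n^2 - 32*n - r^2 + r*(4*n + 10) - 21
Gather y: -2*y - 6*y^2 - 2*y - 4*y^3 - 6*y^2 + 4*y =-4*y^3 - 12*y^2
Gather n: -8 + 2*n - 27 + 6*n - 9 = 8*n - 44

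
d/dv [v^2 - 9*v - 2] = 2*v - 9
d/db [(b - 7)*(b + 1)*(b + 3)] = 3*b^2 - 6*b - 25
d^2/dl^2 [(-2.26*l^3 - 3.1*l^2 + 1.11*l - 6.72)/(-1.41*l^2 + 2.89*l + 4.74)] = (3.55271367880045e-14*l^4 + 88.811258*l^3 + 390.224448*l^2 + 95.8492439999999*l + 371.787132)/(2.803221*l^6 - 17.236827*l^5 + 7.058601*l^4 + 91.752587*l^3 - 23.728914*l^2 - 194.794092*l - 106.496424)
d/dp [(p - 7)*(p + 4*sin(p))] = p + (p - 7)*(4*cos(p) + 1) + 4*sin(p)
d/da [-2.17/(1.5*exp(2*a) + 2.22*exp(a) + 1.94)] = (6.51*exp(a) + 4.8174)*exp(a)/(1.5*exp(2*a) + 2.22*exp(a) + 1.94)^2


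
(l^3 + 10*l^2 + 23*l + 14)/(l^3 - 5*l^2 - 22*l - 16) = (l + 7)/(l - 8)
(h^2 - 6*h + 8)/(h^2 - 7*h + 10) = (h - 4)/(h - 5)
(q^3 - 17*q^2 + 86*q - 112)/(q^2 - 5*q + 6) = (q^2 - 15*q + 56)/(q - 3)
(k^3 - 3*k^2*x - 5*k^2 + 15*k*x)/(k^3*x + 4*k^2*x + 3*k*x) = (k^2 - 3*k*x - 5*k + 15*x)/(x*(k^2 + 4*k + 3))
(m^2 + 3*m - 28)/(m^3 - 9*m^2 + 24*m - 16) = (m + 7)/(m^2 - 5*m + 4)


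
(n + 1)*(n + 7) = n^2 + 8*n + 7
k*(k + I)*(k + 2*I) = k^3 + 3*I*k^2 - 2*k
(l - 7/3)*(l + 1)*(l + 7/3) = l^3 + l^2 - 49*l/9 - 49/9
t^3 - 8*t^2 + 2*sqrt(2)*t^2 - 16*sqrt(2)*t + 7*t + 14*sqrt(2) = (t - 7)*(t - 1)*(t + 2*sqrt(2))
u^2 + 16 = (u - 4*I)*(u + 4*I)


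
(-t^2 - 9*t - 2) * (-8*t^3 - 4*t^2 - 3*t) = 8*t^5 + 76*t^4 + 55*t^3 + 35*t^2 + 6*t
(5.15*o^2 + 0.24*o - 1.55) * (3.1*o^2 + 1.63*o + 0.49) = 15.965*o^4 + 9.1385*o^3 - 1.8903*o^2 - 2.4089*o - 0.7595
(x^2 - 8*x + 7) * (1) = x^2 - 8*x + 7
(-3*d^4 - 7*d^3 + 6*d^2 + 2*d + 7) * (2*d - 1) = -6*d^5 - 11*d^4 + 19*d^3 - 2*d^2 + 12*d - 7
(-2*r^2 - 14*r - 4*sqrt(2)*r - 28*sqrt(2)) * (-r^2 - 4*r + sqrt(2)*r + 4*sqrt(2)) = 2*r^4 + 2*sqrt(2)*r^3 + 22*r^3 + 22*sqrt(2)*r^2 + 48*r^2 - 88*r + 56*sqrt(2)*r - 224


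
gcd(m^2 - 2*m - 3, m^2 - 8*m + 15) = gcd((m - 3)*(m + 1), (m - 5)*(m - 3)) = m - 3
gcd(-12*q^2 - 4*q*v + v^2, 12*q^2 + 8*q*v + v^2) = 2*q + v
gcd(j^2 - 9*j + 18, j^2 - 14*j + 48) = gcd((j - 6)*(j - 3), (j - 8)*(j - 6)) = j - 6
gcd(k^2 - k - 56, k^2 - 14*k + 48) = k - 8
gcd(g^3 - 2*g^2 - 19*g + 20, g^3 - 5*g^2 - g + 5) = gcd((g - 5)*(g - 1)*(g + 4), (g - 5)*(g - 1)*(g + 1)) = g^2 - 6*g + 5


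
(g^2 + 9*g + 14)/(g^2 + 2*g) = (g + 7)/g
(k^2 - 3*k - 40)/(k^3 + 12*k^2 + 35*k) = (k - 8)/(k*(k + 7))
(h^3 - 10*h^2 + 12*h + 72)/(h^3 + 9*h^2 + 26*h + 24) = (h^2 - 12*h + 36)/(h^2 + 7*h + 12)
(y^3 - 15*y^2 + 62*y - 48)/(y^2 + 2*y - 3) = (y^2 - 14*y + 48)/(y + 3)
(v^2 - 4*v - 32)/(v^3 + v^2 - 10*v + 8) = (v - 8)/(v^2 - 3*v + 2)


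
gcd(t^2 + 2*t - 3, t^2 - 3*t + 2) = t - 1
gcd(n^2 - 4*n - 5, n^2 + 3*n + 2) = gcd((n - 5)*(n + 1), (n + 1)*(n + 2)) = n + 1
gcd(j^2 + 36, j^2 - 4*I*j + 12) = j - 6*I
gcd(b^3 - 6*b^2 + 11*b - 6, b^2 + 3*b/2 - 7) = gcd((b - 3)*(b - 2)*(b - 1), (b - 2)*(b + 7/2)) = b - 2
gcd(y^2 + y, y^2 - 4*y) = y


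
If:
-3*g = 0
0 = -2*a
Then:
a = 0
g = 0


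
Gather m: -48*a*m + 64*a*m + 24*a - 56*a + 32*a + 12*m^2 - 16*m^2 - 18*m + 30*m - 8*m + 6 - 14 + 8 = -4*m^2 + m*(16*a + 4)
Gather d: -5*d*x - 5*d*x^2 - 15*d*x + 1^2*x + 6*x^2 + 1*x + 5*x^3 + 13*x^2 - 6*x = d*(-5*x^2 - 20*x) + 5*x^3 + 19*x^2 - 4*x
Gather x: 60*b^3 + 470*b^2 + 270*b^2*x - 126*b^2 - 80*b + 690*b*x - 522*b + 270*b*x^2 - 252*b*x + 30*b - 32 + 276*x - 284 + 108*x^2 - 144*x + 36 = 60*b^3 + 344*b^2 - 572*b + x^2*(270*b + 108) + x*(270*b^2 + 438*b + 132) - 280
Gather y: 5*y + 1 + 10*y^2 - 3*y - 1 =10*y^2 + 2*y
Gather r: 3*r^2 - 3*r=3*r^2 - 3*r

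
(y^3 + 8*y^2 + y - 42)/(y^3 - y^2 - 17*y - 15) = (y^2 + 5*y - 14)/(y^2 - 4*y - 5)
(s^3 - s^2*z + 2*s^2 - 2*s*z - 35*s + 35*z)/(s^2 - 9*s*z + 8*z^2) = (-s^2 - 2*s + 35)/(-s + 8*z)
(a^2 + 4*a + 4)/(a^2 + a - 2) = (a + 2)/(a - 1)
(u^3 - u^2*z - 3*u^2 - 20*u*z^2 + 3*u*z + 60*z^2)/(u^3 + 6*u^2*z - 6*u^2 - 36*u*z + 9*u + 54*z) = (u^2 - u*z - 20*z^2)/(u^2 + 6*u*z - 3*u - 18*z)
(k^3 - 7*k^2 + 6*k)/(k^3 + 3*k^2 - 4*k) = (k - 6)/(k + 4)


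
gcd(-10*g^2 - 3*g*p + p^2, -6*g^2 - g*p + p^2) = 2*g + p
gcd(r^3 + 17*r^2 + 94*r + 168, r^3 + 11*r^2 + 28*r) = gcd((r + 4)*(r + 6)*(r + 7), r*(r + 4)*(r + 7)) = r^2 + 11*r + 28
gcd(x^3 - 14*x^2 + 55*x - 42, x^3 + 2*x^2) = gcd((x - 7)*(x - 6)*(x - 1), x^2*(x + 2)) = 1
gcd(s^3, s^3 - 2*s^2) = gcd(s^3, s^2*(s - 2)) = s^2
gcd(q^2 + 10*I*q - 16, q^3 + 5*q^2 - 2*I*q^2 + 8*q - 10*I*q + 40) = q + 2*I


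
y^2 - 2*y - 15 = (y - 5)*(y + 3)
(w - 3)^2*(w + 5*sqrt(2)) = w^3 - 6*w^2 + 5*sqrt(2)*w^2 - 30*sqrt(2)*w + 9*w + 45*sqrt(2)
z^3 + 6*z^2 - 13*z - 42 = (z - 3)*(z + 2)*(z + 7)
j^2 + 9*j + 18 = (j + 3)*(j + 6)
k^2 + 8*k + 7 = (k + 1)*(k + 7)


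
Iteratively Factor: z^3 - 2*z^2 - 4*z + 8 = (z - 2)*(z^2 - 4) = (z - 2)*(z + 2)*(z - 2)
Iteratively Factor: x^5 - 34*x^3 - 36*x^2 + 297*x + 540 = (x - 4)*(x^4 + 4*x^3 - 18*x^2 - 108*x - 135) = (x - 5)*(x - 4)*(x^3 + 9*x^2 + 27*x + 27) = (x - 5)*(x - 4)*(x + 3)*(x^2 + 6*x + 9) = (x - 5)*(x - 4)*(x + 3)^2*(x + 3)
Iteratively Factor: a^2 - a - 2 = (a - 2)*(a + 1)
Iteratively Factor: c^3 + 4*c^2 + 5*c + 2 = (c + 1)*(c^2 + 3*c + 2) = (c + 1)^2*(c + 2)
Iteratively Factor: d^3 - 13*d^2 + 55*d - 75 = (d - 5)*(d^2 - 8*d + 15) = (d - 5)*(d - 3)*(d - 5)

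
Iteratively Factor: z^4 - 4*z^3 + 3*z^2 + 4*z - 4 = (z - 2)*(z^3 - 2*z^2 - z + 2) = (z - 2)*(z - 1)*(z^2 - z - 2) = (z - 2)^2*(z - 1)*(z + 1)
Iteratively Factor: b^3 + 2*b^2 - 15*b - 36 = (b - 4)*(b^2 + 6*b + 9) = (b - 4)*(b + 3)*(b + 3)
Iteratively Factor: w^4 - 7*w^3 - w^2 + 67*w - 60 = (w + 3)*(w^3 - 10*w^2 + 29*w - 20) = (w - 5)*(w + 3)*(w^2 - 5*w + 4) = (w - 5)*(w - 4)*(w + 3)*(w - 1)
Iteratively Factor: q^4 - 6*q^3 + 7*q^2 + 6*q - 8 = (q - 4)*(q^3 - 2*q^2 - q + 2) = (q - 4)*(q - 1)*(q^2 - q - 2) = (q - 4)*(q - 1)*(q + 1)*(q - 2)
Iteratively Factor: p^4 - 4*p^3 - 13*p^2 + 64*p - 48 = (p - 4)*(p^3 - 13*p + 12) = (p - 4)*(p - 1)*(p^2 + p - 12) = (p - 4)*(p - 1)*(p + 4)*(p - 3)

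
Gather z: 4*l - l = 3*l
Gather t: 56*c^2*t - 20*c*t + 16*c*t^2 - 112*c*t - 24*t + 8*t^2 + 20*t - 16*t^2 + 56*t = t^2*(16*c - 8) + t*(56*c^2 - 132*c + 52)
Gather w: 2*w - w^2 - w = -w^2 + w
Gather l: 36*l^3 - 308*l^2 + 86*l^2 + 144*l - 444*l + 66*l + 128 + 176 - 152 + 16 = 36*l^3 - 222*l^2 - 234*l + 168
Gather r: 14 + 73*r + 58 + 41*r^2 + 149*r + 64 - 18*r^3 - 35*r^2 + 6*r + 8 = -18*r^3 + 6*r^2 + 228*r + 144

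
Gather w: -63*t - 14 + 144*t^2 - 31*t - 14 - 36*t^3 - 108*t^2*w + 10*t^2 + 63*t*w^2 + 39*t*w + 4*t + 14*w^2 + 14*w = -36*t^3 + 154*t^2 - 90*t + w^2*(63*t + 14) + w*(-108*t^2 + 39*t + 14) - 28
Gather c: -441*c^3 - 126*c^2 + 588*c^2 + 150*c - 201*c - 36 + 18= -441*c^3 + 462*c^2 - 51*c - 18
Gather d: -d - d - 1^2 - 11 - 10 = -2*d - 22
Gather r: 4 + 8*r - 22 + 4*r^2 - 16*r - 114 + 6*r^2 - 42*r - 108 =10*r^2 - 50*r - 240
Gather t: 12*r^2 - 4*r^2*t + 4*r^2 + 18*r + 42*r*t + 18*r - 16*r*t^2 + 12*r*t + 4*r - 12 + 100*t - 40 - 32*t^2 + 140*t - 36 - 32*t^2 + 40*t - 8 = 16*r^2 + 40*r + t^2*(-16*r - 64) + t*(-4*r^2 + 54*r + 280) - 96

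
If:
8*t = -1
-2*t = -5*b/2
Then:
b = -1/10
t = -1/8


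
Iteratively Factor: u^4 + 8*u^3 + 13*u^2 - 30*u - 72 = (u + 3)*(u^3 + 5*u^2 - 2*u - 24) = (u + 3)^2*(u^2 + 2*u - 8) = (u - 2)*(u + 3)^2*(u + 4)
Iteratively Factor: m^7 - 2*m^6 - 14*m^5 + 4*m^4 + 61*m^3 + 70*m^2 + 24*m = (m - 4)*(m^6 + 2*m^5 - 6*m^4 - 20*m^3 - 19*m^2 - 6*m) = (m - 4)*(m - 3)*(m^5 + 5*m^4 + 9*m^3 + 7*m^2 + 2*m) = (m - 4)*(m - 3)*(m + 1)*(m^4 + 4*m^3 + 5*m^2 + 2*m) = (m - 4)*(m - 3)*(m + 1)*(m + 2)*(m^3 + 2*m^2 + m) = (m - 4)*(m - 3)*(m + 1)^2*(m + 2)*(m^2 + m) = m*(m - 4)*(m - 3)*(m + 1)^2*(m + 2)*(m + 1)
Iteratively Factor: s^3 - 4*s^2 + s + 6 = (s - 2)*(s^2 - 2*s - 3) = (s - 2)*(s + 1)*(s - 3)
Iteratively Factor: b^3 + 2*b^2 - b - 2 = (b + 2)*(b^2 - 1) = (b + 1)*(b + 2)*(b - 1)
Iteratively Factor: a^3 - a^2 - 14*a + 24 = (a - 2)*(a^2 + a - 12) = (a - 2)*(a + 4)*(a - 3)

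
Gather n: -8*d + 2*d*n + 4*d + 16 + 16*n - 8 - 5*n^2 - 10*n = -4*d - 5*n^2 + n*(2*d + 6) + 8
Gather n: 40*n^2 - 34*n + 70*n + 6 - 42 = 40*n^2 + 36*n - 36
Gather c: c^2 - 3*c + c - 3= c^2 - 2*c - 3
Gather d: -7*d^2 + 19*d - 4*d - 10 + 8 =-7*d^2 + 15*d - 2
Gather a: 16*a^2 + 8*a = 16*a^2 + 8*a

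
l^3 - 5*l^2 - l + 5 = (l - 5)*(l - 1)*(l + 1)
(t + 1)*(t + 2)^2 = t^3 + 5*t^2 + 8*t + 4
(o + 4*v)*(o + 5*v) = o^2 + 9*o*v + 20*v^2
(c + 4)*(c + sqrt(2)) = c^2 + sqrt(2)*c + 4*c + 4*sqrt(2)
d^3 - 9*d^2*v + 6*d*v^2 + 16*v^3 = (d - 8*v)*(d - 2*v)*(d + v)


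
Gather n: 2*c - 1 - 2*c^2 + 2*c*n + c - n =-2*c^2 + 3*c + n*(2*c - 1) - 1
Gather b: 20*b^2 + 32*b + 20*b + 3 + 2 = 20*b^2 + 52*b + 5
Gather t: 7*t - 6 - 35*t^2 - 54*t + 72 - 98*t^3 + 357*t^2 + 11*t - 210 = -98*t^3 + 322*t^2 - 36*t - 144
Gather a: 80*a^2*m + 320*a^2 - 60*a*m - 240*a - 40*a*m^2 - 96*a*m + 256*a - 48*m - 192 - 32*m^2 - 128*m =a^2*(80*m + 320) + a*(-40*m^2 - 156*m + 16) - 32*m^2 - 176*m - 192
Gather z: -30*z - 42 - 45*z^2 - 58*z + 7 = -45*z^2 - 88*z - 35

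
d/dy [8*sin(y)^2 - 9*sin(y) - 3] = (16*sin(y) - 9)*cos(y)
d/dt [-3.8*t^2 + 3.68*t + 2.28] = 3.68 - 7.6*t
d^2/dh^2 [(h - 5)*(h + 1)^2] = 6*h - 6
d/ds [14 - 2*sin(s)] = -2*cos(s)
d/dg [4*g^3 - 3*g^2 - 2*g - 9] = 12*g^2 - 6*g - 2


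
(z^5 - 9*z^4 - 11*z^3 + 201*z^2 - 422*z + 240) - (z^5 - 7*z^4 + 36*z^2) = -2*z^4 - 11*z^3 + 165*z^2 - 422*z + 240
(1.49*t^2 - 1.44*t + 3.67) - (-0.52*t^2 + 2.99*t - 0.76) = 2.01*t^2 - 4.43*t + 4.43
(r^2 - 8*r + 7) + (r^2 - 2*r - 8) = 2*r^2 - 10*r - 1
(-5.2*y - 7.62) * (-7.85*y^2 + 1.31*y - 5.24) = 40.82*y^3 + 53.005*y^2 + 17.2658*y + 39.9288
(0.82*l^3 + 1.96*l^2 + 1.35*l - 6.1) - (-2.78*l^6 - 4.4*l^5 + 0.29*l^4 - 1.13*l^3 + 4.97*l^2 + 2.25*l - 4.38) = 2.78*l^6 + 4.4*l^5 - 0.29*l^4 + 1.95*l^3 - 3.01*l^2 - 0.9*l - 1.72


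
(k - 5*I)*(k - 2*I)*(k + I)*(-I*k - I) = -I*k^4 - 6*k^3 - I*k^3 - 6*k^2 + 3*I*k^2 - 10*k + 3*I*k - 10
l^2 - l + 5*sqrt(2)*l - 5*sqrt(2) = (l - 1)*(l + 5*sqrt(2))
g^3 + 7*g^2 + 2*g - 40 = (g - 2)*(g + 4)*(g + 5)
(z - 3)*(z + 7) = z^2 + 4*z - 21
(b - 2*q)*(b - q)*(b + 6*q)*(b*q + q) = b^4*q + 3*b^3*q^2 + b^3*q - 16*b^2*q^3 + 3*b^2*q^2 + 12*b*q^4 - 16*b*q^3 + 12*q^4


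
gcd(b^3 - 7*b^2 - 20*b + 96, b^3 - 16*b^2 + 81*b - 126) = b - 3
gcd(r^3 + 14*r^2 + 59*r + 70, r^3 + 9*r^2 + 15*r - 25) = r + 5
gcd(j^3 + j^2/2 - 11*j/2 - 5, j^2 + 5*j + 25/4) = 1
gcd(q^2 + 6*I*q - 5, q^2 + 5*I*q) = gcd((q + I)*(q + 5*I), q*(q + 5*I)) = q + 5*I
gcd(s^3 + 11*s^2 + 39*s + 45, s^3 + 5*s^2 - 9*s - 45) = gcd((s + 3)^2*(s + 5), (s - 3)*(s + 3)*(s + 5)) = s^2 + 8*s + 15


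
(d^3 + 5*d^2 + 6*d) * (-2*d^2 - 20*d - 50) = -2*d^5 - 30*d^4 - 162*d^3 - 370*d^2 - 300*d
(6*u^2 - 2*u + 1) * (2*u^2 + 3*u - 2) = 12*u^4 + 14*u^3 - 16*u^2 + 7*u - 2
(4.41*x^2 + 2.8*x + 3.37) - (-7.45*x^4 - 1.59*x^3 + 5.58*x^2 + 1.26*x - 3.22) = 7.45*x^4 + 1.59*x^3 - 1.17*x^2 + 1.54*x + 6.59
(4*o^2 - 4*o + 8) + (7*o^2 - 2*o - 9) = 11*o^2 - 6*o - 1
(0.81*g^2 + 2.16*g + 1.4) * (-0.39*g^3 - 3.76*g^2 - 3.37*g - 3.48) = -0.3159*g^5 - 3.888*g^4 - 11.3973*g^3 - 15.362*g^2 - 12.2348*g - 4.872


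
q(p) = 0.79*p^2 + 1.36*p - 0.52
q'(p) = 1.58*p + 1.36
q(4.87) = 24.84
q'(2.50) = 5.31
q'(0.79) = 2.61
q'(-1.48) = -0.98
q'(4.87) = 9.05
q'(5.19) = 9.56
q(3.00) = 10.67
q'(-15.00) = -22.34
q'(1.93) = 4.41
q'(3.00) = 6.10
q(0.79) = 1.05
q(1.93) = 5.05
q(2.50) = 7.82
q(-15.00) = 156.83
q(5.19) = 27.82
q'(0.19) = 1.66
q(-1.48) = -0.80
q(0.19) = -0.23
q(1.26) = 2.45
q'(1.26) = 3.35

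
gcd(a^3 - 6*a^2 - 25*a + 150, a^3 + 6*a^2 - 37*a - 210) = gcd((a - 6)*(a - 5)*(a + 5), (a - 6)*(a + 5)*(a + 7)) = a^2 - a - 30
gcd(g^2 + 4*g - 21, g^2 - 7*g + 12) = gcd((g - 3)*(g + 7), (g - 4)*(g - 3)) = g - 3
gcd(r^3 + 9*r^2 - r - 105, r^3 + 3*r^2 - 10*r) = r + 5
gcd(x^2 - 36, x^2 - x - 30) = x - 6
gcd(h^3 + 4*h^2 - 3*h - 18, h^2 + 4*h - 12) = h - 2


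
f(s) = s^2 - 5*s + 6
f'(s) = 2*s - 5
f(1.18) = 1.49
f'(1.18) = -2.64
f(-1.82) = 18.41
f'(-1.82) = -8.64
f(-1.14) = 13.00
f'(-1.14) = -7.28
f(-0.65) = 9.67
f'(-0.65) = -6.30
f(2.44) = -0.25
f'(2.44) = -0.12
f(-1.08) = 12.57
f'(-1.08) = -7.16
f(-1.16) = 13.15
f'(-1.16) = -7.32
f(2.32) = -0.22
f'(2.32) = -0.36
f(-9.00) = 132.00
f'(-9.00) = -23.00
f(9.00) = 42.00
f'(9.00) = 13.00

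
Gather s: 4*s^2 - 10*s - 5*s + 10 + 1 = 4*s^2 - 15*s + 11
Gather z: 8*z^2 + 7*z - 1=8*z^2 + 7*z - 1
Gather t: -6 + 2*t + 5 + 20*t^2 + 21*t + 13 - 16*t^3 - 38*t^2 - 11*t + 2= -16*t^3 - 18*t^2 + 12*t + 14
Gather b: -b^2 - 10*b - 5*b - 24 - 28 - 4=-b^2 - 15*b - 56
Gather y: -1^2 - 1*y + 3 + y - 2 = 0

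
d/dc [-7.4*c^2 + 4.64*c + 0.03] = 4.64 - 14.8*c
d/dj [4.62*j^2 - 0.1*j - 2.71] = 9.24*j - 0.1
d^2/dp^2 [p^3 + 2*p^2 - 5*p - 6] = 6*p + 4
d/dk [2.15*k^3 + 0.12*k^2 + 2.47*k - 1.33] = 6.45*k^2 + 0.24*k + 2.47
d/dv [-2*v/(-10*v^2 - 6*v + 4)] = (5*v^2 - v*(10*v + 3) + 3*v - 2)/(5*v^2 + 3*v - 2)^2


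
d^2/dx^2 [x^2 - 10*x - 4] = 2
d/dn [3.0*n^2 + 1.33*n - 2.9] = 6.0*n + 1.33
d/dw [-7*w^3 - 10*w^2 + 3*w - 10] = -21*w^2 - 20*w + 3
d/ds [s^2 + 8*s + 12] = 2*s + 8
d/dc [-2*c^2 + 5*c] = 5 - 4*c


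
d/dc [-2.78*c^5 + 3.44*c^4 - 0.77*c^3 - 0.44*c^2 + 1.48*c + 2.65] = -13.9*c^4 + 13.76*c^3 - 2.31*c^2 - 0.88*c + 1.48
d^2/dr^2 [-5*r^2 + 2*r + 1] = -10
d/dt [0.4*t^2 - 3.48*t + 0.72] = 0.8*t - 3.48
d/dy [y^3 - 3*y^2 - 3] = 3*y*(y - 2)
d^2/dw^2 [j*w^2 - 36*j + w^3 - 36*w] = 2*j + 6*w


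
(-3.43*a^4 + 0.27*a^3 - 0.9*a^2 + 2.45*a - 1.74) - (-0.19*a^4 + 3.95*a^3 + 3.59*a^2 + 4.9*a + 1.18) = -3.24*a^4 - 3.68*a^3 - 4.49*a^2 - 2.45*a - 2.92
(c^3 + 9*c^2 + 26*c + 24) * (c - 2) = c^4 + 7*c^3 + 8*c^2 - 28*c - 48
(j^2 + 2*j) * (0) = 0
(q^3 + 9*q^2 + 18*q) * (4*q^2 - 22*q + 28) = 4*q^5 + 14*q^4 - 98*q^3 - 144*q^2 + 504*q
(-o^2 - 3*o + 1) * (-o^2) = o^4 + 3*o^3 - o^2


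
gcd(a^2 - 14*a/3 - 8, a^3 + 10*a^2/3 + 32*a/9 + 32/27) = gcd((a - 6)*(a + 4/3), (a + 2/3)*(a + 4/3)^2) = a + 4/3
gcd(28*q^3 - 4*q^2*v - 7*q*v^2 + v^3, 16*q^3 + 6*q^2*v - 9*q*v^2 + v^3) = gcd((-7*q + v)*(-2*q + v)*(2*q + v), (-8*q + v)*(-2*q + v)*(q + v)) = 2*q - v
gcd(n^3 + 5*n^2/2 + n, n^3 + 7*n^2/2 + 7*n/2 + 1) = n^2 + 5*n/2 + 1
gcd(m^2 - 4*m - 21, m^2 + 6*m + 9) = m + 3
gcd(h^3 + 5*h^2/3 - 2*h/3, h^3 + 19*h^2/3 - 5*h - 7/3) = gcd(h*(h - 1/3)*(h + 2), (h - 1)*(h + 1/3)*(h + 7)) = 1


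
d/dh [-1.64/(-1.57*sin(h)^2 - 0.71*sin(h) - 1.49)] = -(5.1496*sin(h) + 1.1644)*cos(h)/(1.57*sin(h)^2 + 0.71*sin(h) + 1.49)^2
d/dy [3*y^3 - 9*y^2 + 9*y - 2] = 9*y^2 - 18*y + 9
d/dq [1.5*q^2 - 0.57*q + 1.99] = 3.0*q - 0.57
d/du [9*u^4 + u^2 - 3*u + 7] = 36*u^3 + 2*u - 3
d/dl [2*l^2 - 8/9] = 4*l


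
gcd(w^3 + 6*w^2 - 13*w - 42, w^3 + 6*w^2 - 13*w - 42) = w^3 + 6*w^2 - 13*w - 42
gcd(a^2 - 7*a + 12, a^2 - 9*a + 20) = a - 4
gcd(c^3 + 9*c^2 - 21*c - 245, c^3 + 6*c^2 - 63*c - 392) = c^2 + 14*c + 49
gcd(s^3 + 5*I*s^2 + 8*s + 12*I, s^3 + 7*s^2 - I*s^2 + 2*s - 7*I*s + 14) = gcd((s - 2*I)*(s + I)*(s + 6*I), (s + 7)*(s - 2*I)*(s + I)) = s^2 - I*s + 2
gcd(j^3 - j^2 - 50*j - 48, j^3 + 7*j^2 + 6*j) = j^2 + 7*j + 6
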